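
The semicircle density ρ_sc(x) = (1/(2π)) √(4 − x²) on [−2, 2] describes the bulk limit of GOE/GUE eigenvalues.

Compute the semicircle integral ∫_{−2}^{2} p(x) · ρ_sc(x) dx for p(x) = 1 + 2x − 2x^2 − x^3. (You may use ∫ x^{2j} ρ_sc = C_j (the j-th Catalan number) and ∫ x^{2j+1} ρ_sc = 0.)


Write p(x) = Σ a_i x^i, split into monomials and integrate each against ρ_sc separately.
Using ∫ x^{2j} ρ_sc = C_j = (1/(j+1)) C(2j, j) (Catalan numbers) and ∫ x^{2j+1} ρ_sc = 0 (odd monomials vanish by symmetry):
  i = 0 (even): a_0 · C_{0} = 1 · 1 = 1
  i = 1 (odd): ∫ x^1 ρ_sc = 0 (vanishes)
  i = 2 (even): a_2 · C_{1} = -2 · 1 = -2
  i = 3 (odd): ∫ x^3 ρ_sc = 0 (vanishes)

Summing the contributions: ∫_{−2}^{2} p(x) ρ_sc(x) dx = 1 + (-2) = -1.


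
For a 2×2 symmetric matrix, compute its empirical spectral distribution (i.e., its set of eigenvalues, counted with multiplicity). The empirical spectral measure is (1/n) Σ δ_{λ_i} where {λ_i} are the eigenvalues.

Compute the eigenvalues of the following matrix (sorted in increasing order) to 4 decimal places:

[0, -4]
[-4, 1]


Since M is real symmetric, both eigenvalues are real; they are the roots of det(λI − M) = λ² − (tr M) λ + det M.
tr M = 0 + 1 = 1.
det M = 0·1 − (-4)² = 0 − 16 = -16.
Characteristic polynomial: λ² − λ − 16 = 0.
Discriminant Δ = (tr M)² − 4·det M = 1 − (-64) = 65; √Δ = 8.062258.
λ = (tr M ± √Δ)/2 = (1 ± 8.062258)/2, giving (tr M − √Δ)/2 = -3.5311 and (tr M + √Δ)/2 = 4.5311.

Eigenvalues sorted in increasing order: [-3.5311, 4.5311].


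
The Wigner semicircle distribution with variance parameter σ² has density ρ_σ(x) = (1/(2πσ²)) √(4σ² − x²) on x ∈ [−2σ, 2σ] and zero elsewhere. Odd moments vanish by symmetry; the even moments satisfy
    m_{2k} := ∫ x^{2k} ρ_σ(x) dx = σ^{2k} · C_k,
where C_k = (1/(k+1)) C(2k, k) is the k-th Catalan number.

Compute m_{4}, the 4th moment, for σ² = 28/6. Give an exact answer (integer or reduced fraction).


By the scaled semicircle moment identity, m_{2k} = σ^{2k} · C_k with k = 2.
C_2 = (1/(k+1)) · C(2k, k) = (1/3) · C(4, 2) = (1/3) · 6 = 2.
σ^{2k} = (σ²)^k = (28/6)^2 = 196/9.

Therefore m_{4} = σ^{4} · C_2 = (196/9) · 2 = 392/9.


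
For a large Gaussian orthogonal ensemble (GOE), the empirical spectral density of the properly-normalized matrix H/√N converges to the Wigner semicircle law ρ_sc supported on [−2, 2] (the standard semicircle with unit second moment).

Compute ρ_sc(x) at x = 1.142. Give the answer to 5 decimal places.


ρ_sc(x) = (1/(2π)) √(4 − x²). With x = 1.142:
  4 − x² = 4 − (1.142)² = 4 − 1.304164 = 2.695836.
  √(4 − x²) = 1.641900.
  1/(2π) = 0.159155.
  ρ_sc(1.142) = 0.159155 · 1.641900 = 0.261317.

Rounded to 5 decimal places: ρ_sc(1.142) ≈ 0.26132.


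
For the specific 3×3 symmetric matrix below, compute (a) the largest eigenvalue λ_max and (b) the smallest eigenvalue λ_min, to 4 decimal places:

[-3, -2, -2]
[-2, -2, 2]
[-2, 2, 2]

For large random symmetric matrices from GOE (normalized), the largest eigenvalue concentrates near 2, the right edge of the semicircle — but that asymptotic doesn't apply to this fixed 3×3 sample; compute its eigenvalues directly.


Since M is real symmetric, all three eigenvalues are real; they are the roots of det(λI − M) = λ³ − (tr M) λ² + s λ − det M, where s is the sum of the principal 2×2 minors.
tr M = -3 + (-2) + 2 = -3.
s = ((-3)·(-2) − (-2)²) + ((-3)·2 − (-2)²) + ((-2)·2 − 2²) = 2 + (-10) + (-8) = -16.
det M (expand along row 1) = (-3)·(-8) − (-2)·0 + (-2)·(-8) = 40.
Characteristic polynomial: λ³ + 3λ² − 16λ − 40 = 0.
Substitute λ = y + (tr M)/3 = y − 1.000000 to remove the quadratic term: y³ + p·y + q = 0 with p = s − (tr M)²/3 = -19.000000 and q = −2(tr M)³/27 + (tr M)·s/3 − det M = -22.000000.
Three real roots ⇒ use the trigonometric (Viète) form: r = 2√(−p/3) = 5.033223, φ = arccos(3q/(p·r)) = arccos(0.690151) = 0.809099 rad.
y_k = r·cos(φ/3 − 2πk/3) for k = 0, 1, 2 gives y = 4.851277, -1.264246, -3.587031.
λ_k = y_k − 1.000000 gives λ = 3.8513, -2.2642, -4.5870 (check: the sum is -3.0000 = tr M).

Hence λ_max = 3.8513 and λ_min = -4.5870.


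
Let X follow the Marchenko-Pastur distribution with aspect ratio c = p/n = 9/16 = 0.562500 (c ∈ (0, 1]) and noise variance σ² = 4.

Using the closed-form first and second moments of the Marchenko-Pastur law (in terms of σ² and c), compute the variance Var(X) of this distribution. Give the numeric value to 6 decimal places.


Recall the MP moments m_1 = E[X] = σ² and m_2 = E[X²] = σ⁴ (1 + c).
m_1 = E[X] = σ² = 4, so m_1² = 16.
m_2 = E[X²] = σ⁴ (1 + c) = 16 · (1 + 0.562500) = 16 · 1.562500 = 25.000000.
(Note m_2 − m_1² simplifies to c · σ⁴ = 0.562500 · 16.)

Var(X) = m_2 − m_1² = 25.000000 − 16 = 9.000000.


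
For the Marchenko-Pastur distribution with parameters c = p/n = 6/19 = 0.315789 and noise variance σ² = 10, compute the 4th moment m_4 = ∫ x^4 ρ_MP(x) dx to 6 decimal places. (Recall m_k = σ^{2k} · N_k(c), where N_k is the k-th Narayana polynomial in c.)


E[X⁴] = σ⁸ (1 + 6c + 6c² + c³) (fourth MP moment). With σ² = 10 (so σ⁸ = 10000) and c = 6/19 = 0.315789: E[X⁴] = 10000 · (1 + 6·0.315789 + 6·(0.315789)² + (0.315789)³) = 10000 · 3.524566.

So E[X^4] = 35245.662633.


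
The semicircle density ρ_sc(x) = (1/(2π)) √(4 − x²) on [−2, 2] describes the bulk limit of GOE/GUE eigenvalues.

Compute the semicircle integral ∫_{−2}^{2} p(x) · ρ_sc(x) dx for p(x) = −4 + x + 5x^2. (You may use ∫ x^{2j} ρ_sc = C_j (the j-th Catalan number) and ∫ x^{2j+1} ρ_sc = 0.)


Write p(x) = Σ a_i x^i, split into monomials and integrate each against ρ_sc separately.
Using ∫ x^{2j} ρ_sc = C_j = (1/(j+1)) C(2j, j) (Catalan numbers) and ∫ x^{2j+1} ρ_sc = 0 (odd monomials vanish by symmetry):
  i = 0 (even): a_0 · C_{0} = -4 · 1 = -4
  i = 1 (odd): ∫ x^1 ρ_sc = 0 (vanishes)
  i = 2 (even): a_2 · C_{1} = 5 · 1 = 5

Summing the contributions: ∫_{−2}^{2} p(x) ρ_sc(x) dx = (-4) + 5 = 1.


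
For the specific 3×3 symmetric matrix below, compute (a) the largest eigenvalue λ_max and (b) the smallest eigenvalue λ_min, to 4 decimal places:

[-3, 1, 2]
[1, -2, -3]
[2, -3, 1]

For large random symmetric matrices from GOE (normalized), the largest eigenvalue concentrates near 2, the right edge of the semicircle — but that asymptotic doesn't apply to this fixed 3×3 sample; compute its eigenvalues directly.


Since M is real symmetric, all three eigenvalues are real; they are the roots of det(λI − M) = λ³ − (tr M) λ² + s λ − det M, where s is the sum of the principal 2×2 minors.
tr M = -3 + (-2) + 1 = -4.
s = ((-3)·(-2) − 1²) + ((-3)·1 − 2²) + ((-2)·1 − (-3)²) = 5 + (-7) + (-11) = -13.
det M (expand along row 1) = (-3)·(-11) − 1·7 + 2·1 = 28.
Characteristic polynomial: λ³ + 4λ² − 13λ − 28 = 0.
Substitute λ = y + (tr M)/3 = y − 1.333333 to remove the quadratic term: y³ + p·y + q = 0 with p = s − (tr M)²/3 = -18.333333 and q = −2(tr M)³/27 + (tr M)·s/3 − det M = -5.925926.
Three real roots ⇒ use the trigonometric (Viète) form: r = 2√(−p/3) = 4.944132, φ = arccos(3q/(p·r)) = arccos(0.196131) = 1.373386 rad.
y_k = r·cos(φ/3 − 2πk/3) for k = 0, 1, 2 gives y = 4.435031, -0.325107, -4.109924.
λ_k = y_k − 1.333333 gives λ = 3.1017, -1.6584, -5.4433 (check: the sum is -4.0000 = tr M).

Hence λ_max = 3.1017 and λ_min = -5.4433.


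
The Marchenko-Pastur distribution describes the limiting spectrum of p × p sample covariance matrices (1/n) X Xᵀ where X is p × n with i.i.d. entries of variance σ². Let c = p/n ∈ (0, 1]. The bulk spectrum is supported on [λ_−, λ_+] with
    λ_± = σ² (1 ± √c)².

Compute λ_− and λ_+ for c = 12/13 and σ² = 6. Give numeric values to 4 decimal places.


c = 12/13 = 0.923077; √c = 0.960769.
λ_− = σ² (1 − √c)² = 6 · (1 − 0.960769)² = 6 · (0.039231)² = 0.009234.
λ_+ = σ² (1 + √c)² = 6 · (1 + 0.960769)² = 6 · (1.960769)² = 23.067689.

Rounded to 4 decimal places: λ_− ≈ 0.0092, λ_+ ≈ 23.0677.


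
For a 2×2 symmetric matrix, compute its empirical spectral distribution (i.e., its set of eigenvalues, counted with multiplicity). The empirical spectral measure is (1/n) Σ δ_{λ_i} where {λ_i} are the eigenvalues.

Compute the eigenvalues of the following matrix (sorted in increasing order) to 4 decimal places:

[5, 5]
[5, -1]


Since M is real symmetric, both eigenvalues are real; they are the roots of det(λI − M) = λ² − (tr M) λ + det M.
tr M = 5 + (-1) = 4.
det M = 5·(-1) − 5² = -5 − 25 = -30.
Characteristic polynomial: λ² − 4λ − 30 = 0.
Discriminant Δ = (tr M)² − 4·det M = 16 − (-120) = 136; √Δ = 11.661904.
λ = (tr M ± √Δ)/2 = (4 ± 11.661904)/2, giving (tr M − √Δ)/2 = -3.8310 and (tr M + √Δ)/2 = 7.8310.

Eigenvalues sorted in increasing order: [-3.8310, 7.8310].


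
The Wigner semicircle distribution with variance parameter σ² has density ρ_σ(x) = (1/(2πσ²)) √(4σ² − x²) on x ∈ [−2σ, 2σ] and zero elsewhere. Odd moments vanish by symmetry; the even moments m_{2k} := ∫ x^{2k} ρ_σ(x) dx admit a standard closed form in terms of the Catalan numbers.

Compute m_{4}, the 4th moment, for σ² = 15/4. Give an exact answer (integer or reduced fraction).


By the scaled semicircle moment identity, m_{2k} = σ^{2k} · C_k with k = 2.
C_2 = (1/(k+1)) · C(2k, k) = (1/3) · C(4, 2) = (1/3) · 6 = 2.
σ^{2k} = (σ²)^k = (15/4)^2 = 225/16.

Therefore m_{4} = σ^{4} · C_2 = (225/16) · 2 = 225/8.


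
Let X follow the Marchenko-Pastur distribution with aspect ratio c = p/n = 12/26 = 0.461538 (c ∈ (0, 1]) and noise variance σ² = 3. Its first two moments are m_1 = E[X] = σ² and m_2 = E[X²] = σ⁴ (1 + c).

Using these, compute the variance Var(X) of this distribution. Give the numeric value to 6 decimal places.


m_1 = E[X] = σ² = 3, so m_1² = 9.
m_2 = E[X²] = σ⁴ (1 + c) = 9 · (1 + 0.461538) = 9 · 1.461538 = 13.153846.
(Note m_2 − m_1² simplifies to c · σ⁴ = 0.461538 · 9.)

Var(X) = m_2 − m_1² = 13.153846 − 9 = 4.153846.


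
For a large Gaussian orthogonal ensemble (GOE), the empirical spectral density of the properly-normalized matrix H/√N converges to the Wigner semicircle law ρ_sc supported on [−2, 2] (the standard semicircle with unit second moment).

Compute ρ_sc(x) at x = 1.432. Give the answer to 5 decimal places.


ρ_sc(x) = (1/(2π)) √(4 − x²). With x = 1.432:
  4 − x² = 4 − (1.432)² = 4 − 2.050624 = 1.949376.
  √(4 − x²) = 1.396201.
  1/(2π) = 0.159155.
  ρ_sc(1.432) = 0.159155 · 1.396201 = 0.222212.

Rounded to 5 decimal places: ρ_sc(1.432) ≈ 0.22221.


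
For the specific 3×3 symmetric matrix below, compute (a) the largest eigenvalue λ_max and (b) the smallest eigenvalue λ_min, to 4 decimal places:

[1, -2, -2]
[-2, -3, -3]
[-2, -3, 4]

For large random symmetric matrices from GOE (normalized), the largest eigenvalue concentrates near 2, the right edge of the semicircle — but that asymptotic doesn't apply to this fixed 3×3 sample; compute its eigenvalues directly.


Since M is real symmetric, all three eigenvalues are real; they are the roots of det(λI − M) = λ³ − (tr M) λ² + s λ − det M, where s is the sum of the principal 2×2 minors.
tr M = 1 + (-3) + 4 = 2.
s = (1·(-3) − (-2)²) + (1·4 − (-2)²) + ((-3)·4 − (-3)²) = -7 + 0 + (-21) = -28.
det M (expand along row 1) = 1·(-21) − (-2)·(-14) + (-2)·0 = -49.
Characteristic polynomial: λ³ − 2λ² − 28λ + 49 = 0.
Substitute λ = y + (tr M)/3 = y + 0.666667 to remove the quadratic term: y³ + p·y + q = 0 with p = s − (tr M)²/3 = -29.333333 and q = −2(tr M)³/27 + (tr M)·s/3 − det M = 29.740741.
Three real roots ⇒ use the trigonometric (Viète) form: r = 2√(−p/3) = 6.253888, φ = arccos(3q/(p·r)) = arccos(-0.486364) = 2.078720 rad.
y_k = r·cos(φ/3 − 2πk/3) for k = 0, 1, 2 gives y = 4.811695, 1.053781, -5.865476.
λ_k = y_k + 0.666667 gives λ = 5.4784, 1.7204, -5.1988 (check: the sum is 2.0000 = tr M).

Hence λ_max = 5.4784 and λ_min = -5.1988.


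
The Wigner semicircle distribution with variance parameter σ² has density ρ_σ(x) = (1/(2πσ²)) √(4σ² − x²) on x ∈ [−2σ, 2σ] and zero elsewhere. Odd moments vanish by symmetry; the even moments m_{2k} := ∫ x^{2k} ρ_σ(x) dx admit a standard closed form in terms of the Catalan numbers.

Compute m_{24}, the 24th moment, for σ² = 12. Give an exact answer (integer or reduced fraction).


By the scaled semicircle moment identity, m_{2k} = σ^{2k} · C_k with k = 12.
C_12 = (1/(k+1)) · C(2k, k) = (1/13) · C(24, 12) = (1/13) · 2704156 = 208012.
σ^{2k} = (σ²)^k = (12)^12 = 8916100448256.

Therefore m_{24} = σ^{24} · C_12 = 8916100448256 · 208012 = 1854655886442627072.


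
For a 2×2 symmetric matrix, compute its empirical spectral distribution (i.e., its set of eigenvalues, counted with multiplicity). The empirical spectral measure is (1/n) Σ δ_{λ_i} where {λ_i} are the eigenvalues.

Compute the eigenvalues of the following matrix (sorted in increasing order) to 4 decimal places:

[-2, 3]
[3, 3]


Since M is real symmetric, both eigenvalues are real; they are the roots of det(λI − M) = λ² − (tr M) λ + det M.
tr M = -2 + 3 = 1.
det M = (-2)·3 − 3² = -6 − 9 = -15.
Characteristic polynomial: λ² − λ − 15 = 0.
Discriminant Δ = (tr M)² − 4·det M = 1 − (-60) = 61; √Δ = 7.810250.
λ = (tr M ± √Δ)/2 = (1 ± 7.810250)/2, giving (tr M − √Δ)/2 = -3.4051 and (tr M + √Δ)/2 = 4.4051.

Eigenvalues sorted in increasing order: [-3.4051, 4.4051].


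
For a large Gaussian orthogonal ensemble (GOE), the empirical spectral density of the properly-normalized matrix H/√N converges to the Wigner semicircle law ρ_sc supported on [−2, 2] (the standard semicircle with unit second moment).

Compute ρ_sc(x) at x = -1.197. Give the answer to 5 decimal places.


ρ_sc(x) = (1/(2π)) √(4 − x²). With x = -1.197:
  4 − x² = 4 − (-1.197)² = 4 − 1.432809 = 2.567191.
  √(4 − x²) = 1.602246.
  1/(2π) = 0.159155.
  ρ_sc(-1.197) = 0.159155 · 1.602246 = 0.255005.

Rounded to 5 decimal places: ρ_sc(-1.197) ≈ 0.25501.


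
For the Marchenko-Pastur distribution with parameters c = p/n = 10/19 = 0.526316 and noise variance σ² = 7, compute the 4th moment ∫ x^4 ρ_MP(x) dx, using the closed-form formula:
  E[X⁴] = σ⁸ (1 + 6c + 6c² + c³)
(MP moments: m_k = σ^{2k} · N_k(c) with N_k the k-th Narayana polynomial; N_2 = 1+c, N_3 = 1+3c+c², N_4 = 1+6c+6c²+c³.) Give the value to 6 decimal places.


E[X⁴] = σ⁸ (1 + 6c + 6c² + c³) (fourth MP moment). With σ² = 7 (so σ⁸ = 2401) and c = 10/19 = 0.526316: E[X⁴] = 2401 · (1 + 6·0.526316 + 6·(0.526316)² + (0.526316)³) = 2401 · 5.965738.

So E[X^4] = 14323.738008.


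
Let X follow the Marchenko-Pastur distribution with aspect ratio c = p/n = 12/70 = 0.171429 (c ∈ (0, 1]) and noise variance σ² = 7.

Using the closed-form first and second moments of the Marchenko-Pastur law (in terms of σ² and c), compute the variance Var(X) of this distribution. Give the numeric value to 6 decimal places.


Recall the MP moments m_1 = E[X] = σ² and m_2 = E[X²] = σ⁴ (1 + c).
m_1 = E[X] = σ² = 7, so m_1² = 49.
m_2 = E[X²] = σ⁴ (1 + c) = 49 · (1 + 0.171429) = 49 · 1.171429 = 57.400000.
(Note m_2 − m_1² simplifies to c · σ⁴ = 0.171429 · 49.)

Var(X) = m_2 − m_1² = 57.400000 − 49 = 8.400000.


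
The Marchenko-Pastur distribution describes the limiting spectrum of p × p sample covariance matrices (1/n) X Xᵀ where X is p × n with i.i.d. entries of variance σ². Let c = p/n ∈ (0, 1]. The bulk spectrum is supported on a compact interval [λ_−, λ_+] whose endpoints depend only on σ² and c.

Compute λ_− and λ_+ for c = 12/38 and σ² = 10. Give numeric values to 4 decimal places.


c = 12/38 = 0.315789; √c = 0.561951.
λ_− = σ² (1 − √c)² = 10 · (1 − 0.561951)² = 10 · (0.438049)² = 1.918865.
λ_+ = σ² (1 + √c)² = 10 · (1 + 0.561951)² = 10 · (1.561951)² = 24.396924.

Rounded to 4 decimal places: λ_− ≈ 1.9189, λ_+ ≈ 24.3969.


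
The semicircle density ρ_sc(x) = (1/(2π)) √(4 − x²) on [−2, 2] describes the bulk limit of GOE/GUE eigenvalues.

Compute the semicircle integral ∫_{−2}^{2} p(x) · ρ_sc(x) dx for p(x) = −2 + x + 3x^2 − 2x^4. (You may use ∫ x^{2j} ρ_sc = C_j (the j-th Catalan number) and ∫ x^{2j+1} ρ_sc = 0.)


Write p(x) = Σ a_i x^i, split into monomials and integrate each against ρ_sc separately.
Using ∫ x^{2j} ρ_sc = C_j = (1/(j+1)) C(2j, j) (Catalan numbers) and ∫ x^{2j+1} ρ_sc = 0 (odd monomials vanish by symmetry):
  i = 0 (even): a_0 · C_{0} = -2 · 1 = -2
  i = 1 (odd): ∫ x^1 ρ_sc = 0 (vanishes)
  i = 2 (even): a_2 · C_{1} = 3 · 1 = 3
  i = 4 (even): a_4 · C_{2} = -2 · 2 = -4

Summing the contributions: ∫_{−2}^{2} p(x) ρ_sc(x) dx = (-2) + 3 + (-4) = -3.


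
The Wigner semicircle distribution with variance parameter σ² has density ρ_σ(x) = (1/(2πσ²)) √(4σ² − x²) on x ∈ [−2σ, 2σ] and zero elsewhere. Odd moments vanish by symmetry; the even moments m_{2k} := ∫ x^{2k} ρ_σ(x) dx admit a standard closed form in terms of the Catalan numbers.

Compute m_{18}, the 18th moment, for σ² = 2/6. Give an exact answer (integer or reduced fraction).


By the scaled semicircle moment identity, m_{2k} = σ^{2k} · C_k with k = 9.
C_9 = (1/(k+1)) · C(2k, k) = (1/10) · C(18, 9) = (1/10) · 48620 = 4862.
σ^{2k} = (σ²)^k = (2/6)^9 = 1/19683.

Therefore m_{18} = σ^{18} · C_9 = (1/19683) · 4862 = 4862/19683.


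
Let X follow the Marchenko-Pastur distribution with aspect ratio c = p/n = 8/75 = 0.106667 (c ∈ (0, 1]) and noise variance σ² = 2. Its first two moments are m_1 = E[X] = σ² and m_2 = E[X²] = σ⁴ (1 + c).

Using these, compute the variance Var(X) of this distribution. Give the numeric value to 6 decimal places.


m_1 = E[X] = σ² = 2, so m_1² = 4.
m_2 = E[X²] = σ⁴ (1 + c) = 4 · (1 + 0.106667) = 4 · 1.106667 = 4.426667.
(Note m_2 − m_1² simplifies to c · σ⁴ = 0.106667 · 4.)

Var(X) = m_2 − m_1² = 4.426667 − 4 = 0.426667.


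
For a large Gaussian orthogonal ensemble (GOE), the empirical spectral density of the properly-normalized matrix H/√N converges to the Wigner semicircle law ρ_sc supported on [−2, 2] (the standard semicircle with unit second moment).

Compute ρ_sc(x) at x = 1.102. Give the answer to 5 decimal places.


ρ_sc(x) = (1/(2π)) √(4 − x²). With x = 1.102:
  4 − x² = 4 − (1.102)² = 4 − 1.214404 = 2.785596.
  √(4 − x²) = 1.669010.
  1/(2π) = 0.159155.
  ρ_sc(1.102) = 0.159155 · 1.669010 = 0.265631.

Rounded to 5 decimal places: ρ_sc(1.102) ≈ 0.26563.


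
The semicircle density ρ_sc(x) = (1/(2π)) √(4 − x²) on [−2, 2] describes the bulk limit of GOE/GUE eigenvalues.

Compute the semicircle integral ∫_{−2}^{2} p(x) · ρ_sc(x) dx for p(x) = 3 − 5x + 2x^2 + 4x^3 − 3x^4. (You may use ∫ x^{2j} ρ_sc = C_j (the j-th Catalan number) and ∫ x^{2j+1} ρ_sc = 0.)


Write p(x) = Σ a_i x^i, split into monomials and integrate each against ρ_sc separately.
Using ∫ x^{2j} ρ_sc = C_j = (1/(j+1)) C(2j, j) (Catalan numbers) and ∫ x^{2j+1} ρ_sc = 0 (odd monomials vanish by symmetry):
  i = 0 (even): a_0 · C_{0} = 3 · 1 = 3
  i = 1 (odd): ∫ x^1 ρ_sc = 0 (vanishes)
  i = 2 (even): a_2 · C_{1} = 2 · 1 = 2
  i = 3 (odd): ∫ x^3 ρ_sc = 0 (vanishes)
  i = 4 (even): a_4 · C_{2} = -3 · 2 = -6

Summing the contributions: ∫_{−2}^{2} p(x) ρ_sc(x) dx = 3 + 2 + (-6) = -1.


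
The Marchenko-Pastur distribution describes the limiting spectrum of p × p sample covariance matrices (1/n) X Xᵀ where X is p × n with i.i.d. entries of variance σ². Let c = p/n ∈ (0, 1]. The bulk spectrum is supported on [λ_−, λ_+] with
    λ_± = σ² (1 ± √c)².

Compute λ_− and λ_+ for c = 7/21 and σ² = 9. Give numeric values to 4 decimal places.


c = 7/21 = 0.333333; √c = 0.577350.
λ_− = σ² (1 − √c)² = 9 · (1 − 0.577350)² = 9 · (0.422650)² = 1.607695.
λ_+ = σ² (1 + √c)² = 9 · (1 + 0.577350)² = 9 · (1.577350)² = 22.392305.

Rounded to 4 decimal places: λ_− ≈ 1.6077, λ_+ ≈ 22.3923.


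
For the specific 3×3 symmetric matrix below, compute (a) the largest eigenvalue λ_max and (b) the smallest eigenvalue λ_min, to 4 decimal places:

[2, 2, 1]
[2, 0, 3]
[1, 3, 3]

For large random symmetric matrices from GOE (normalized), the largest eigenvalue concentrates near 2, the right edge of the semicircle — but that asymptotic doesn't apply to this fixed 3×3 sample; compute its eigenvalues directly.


Since M is real symmetric, all three eigenvalues are real; they are the roots of det(λI − M) = λ³ − (tr M) λ² + s λ − det M, where s is the sum of the principal 2×2 minors.
tr M = 2 + 0 + 3 = 5.
s = (2·0 − 2²) + (2·3 − 1²) + (0·3 − 3²) = -4 + 5 + (-9) = -8.
det M (expand along row 1) = 2·(-9) − 2·3 + 1·6 = -18.
Characteristic polynomial: λ³ − 5λ² − 8λ + 18 = 0.
Substitute λ = y + (tr M)/3 = y + 1.666667 to remove the quadratic term: y³ + p·y + q = 0 with p = s − (tr M)²/3 = -16.333333 and q = −2(tr M)³/27 + (tr M)·s/3 − det M = -4.592593.
Three real roots ⇒ use the trigonometric (Viète) form: r = 2√(−p/3) = 4.666667, φ = arccos(3q/(p·r)) = arccos(0.180758) = 1.389039 rad.
y_k = r·cos(φ/3 − 2πk/3) for k = 0, 1, 2 gives y = 4.175317, -0.282560, -3.892757.
λ_k = y_k + 1.666667 gives λ = 5.8420, 1.3841, -2.2261 (check: the sum is 5.0000 = tr M).

Hence λ_max = 5.8420 and λ_min = -2.2261.


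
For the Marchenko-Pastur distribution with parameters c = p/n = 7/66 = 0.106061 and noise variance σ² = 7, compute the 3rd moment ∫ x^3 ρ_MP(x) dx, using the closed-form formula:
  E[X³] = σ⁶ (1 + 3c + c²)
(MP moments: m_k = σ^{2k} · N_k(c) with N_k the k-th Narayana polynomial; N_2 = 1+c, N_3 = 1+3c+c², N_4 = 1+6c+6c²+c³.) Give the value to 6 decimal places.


E[X³] = σ⁶ (1 + 3c + c²) (third MP moment). With σ² = 7 (so σ⁶ = 343) and c = 7/66 = 0.106061: E[X³] = 343 · (1 + 3·0.106061 + (0.106061)²) = 343 · 1.329431.

So E[X^3] = 455.994720.


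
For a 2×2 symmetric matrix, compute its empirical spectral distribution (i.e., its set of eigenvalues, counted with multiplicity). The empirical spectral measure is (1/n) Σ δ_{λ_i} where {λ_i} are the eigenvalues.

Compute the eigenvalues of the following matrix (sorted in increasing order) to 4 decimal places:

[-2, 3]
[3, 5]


Since M is real symmetric, both eigenvalues are real; they are the roots of det(λI − M) = λ² − (tr M) λ + det M.
tr M = -2 + 5 = 3.
det M = (-2)·5 − 3² = -10 − 9 = -19.
Characteristic polynomial: λ² − 3λ − 19 = 0.
Discriminant Δ = (tr M)² − 4·det M = 9 − (-76) = 85; √Δ = 9.219544.
λ = (tr M ± √Δ)/2 = (3 ± 9.219544)/2, giving (tr M − √Δ)/2 = -3.1098 and (tr M + √Δ)/2 = 6.1098.

Eigenvalues sorted in increasing order: [-3.1098, 6.1098].


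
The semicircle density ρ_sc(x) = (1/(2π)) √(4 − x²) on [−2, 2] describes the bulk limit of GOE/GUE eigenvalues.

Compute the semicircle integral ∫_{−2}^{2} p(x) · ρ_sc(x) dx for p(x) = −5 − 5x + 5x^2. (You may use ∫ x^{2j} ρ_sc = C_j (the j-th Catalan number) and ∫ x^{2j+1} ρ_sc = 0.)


Write p(x) = Σ a_i x^i, split into monomials and integrate each against ρ_sc separately.
Using ∫ x^{2j} ρ_sc = C_j = (1/(j+1)) C(2j, j) (Catalan numbers) and ∫ x^{2j+1} ρ_sc = 0 (odd monomials vanish by symmetry):
  i = 0 (even): a_0 · C_{0} = -5 · 1 = -5
  i = 1 (odd): ∫ x^1 ρ_sc = 0 (vanishes)
  i = 2 (even): a_2 · C_{1} = 5 · 1 = 5

Summing the contributions: ∫_{−2}^{2} p(x) ρ_sc(x) dx = (-5) + 5 = 0.


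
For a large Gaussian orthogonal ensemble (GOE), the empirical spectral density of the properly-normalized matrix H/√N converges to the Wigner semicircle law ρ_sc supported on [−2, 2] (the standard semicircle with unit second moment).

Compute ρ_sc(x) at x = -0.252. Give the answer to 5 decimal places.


ρ_sc(x) = (1/(2π)) √(4 − x²). With x = -0.252:
  4 − x² = 4 − (-0.252)² = 4 − 0.063504 = 3.936496.
  √(4 − x²) = 1.984060.
  1/(2π) = 0.159155.
  ρ_sc(-0.252) = 0.159155 · 1.984060 = 0.315773.

Rounded to 5 decimal places: ρ_sc(-0.252) ≈ 0.31577.


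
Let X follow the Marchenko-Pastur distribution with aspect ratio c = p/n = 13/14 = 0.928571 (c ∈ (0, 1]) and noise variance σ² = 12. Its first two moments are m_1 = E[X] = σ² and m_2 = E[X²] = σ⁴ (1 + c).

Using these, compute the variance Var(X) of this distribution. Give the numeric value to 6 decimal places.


m_1 = E[X] = σ² = 12, so m_1² = 144.
m_2 = E[X²] = σ⁴ (1 + c) = 144 · (1 + 0.928571) = 144 · 1.928571 = 277.714286.
(Note m_2 − m_1² simplifies to c · σ⁴ = 0.928571 · 144.)

Var(X) = m_2 − m_1² = 277.714286 − 144 = 133.714286.


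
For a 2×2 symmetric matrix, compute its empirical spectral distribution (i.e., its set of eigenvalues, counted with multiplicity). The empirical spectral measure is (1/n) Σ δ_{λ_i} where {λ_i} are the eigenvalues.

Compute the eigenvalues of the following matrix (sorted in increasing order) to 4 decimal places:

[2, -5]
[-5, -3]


Since M is real symmetric, both eigenvalues are real; they are the roots of det(λI − M) = λ² − (tr M) λ + det M.
tr M = 2 + (-3) = -1.
det M = 2·(-3) − (-5)² = -6 − 25 = -31.
Characteristic polynomial: λ² + λ − 31 = 0.
Discriminant Δ = (tr M)² − 4·det M = 1 − (-124) = 125; √Δ = 11.180340.
λ = (tr M ± √Δ)/2 = (-1 ± 11.180340)/2, giving (tr M − √Δ)/2 = -6.0902 and (tr M + √Δ)/2 = 5.0902.

Eigenvalues sorted in increasing order: [-6.0902, 5.0902].


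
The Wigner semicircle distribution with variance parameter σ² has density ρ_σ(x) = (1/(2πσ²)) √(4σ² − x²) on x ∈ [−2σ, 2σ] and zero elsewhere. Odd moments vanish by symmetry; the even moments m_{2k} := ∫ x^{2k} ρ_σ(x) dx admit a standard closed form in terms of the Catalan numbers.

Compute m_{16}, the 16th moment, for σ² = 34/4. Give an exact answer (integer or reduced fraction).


By the scaled semicircle moment identity, m_{2k} = σ^{2k} · C_k with k = 8.
C_8 = (1/(k+1)) · C(2k, k) = (1/9) · C(16, 8) = (1/9) · 12870 = 1430.
σ^{2k} = (σ²)^k = (34/4)^8 = 6975757441/256.

Therefore m_{16} = σ^{16} · C_8 = (6975757441/256) · 1430 = 4987666570315/128.


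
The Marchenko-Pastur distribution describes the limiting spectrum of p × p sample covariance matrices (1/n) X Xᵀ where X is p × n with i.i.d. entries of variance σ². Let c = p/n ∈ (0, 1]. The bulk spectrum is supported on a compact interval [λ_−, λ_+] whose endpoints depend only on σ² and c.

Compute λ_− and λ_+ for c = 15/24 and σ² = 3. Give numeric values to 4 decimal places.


c = 15/24 = 0.625000; √c = 0.790569.
λ_− = σ² (1 − √c)² = 3 · (1 − 0.790569)² = 3 · (0.209431)² = 0.131584.
λ_+ = σ² (1 + √c)² = 3 · (1 + 0.790569)² = 3 · (1.790569)² = 9.618416.

Rounded to 4 decimal places: λ_− ≈ 0.1316, λ_+ ≈ 9.6184.


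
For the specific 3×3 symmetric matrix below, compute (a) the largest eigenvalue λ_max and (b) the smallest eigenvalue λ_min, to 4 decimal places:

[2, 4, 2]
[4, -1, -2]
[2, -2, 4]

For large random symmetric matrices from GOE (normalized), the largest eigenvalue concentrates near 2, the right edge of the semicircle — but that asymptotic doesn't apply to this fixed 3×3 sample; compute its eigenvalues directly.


Since M is real symmetric, all three eigenvalues are real; they are the roots of det(λI − M) = λ³ − (tr M) λ² + s λ − det M, where s is the sum of the principal 2×2 minors.
tr M = 2 + (-1) + 4 = 5.
s = (2·(-1) − 4²) + (2·4 − 2²) + ((-1)·4 − (-2)²) = -18 + 4 + (-8) = -22.
det M (expand along row 1) = 2·(-8) − 4·20 + 2·(-6) = -108.
Characteristic polynomial: λ³ − 5λ² − 22λ + 108 = 0.
Substitute λ = y + (tr M)/3 = y + 1.666667 to remove the quadratic term: y³ + p·y + q = 0 with p = s − (tr M)²/3 = -30.333333 and q = −2(tr M)³/27 + (tr M)·s/3 − det M = 62.074074.
Three real roots ⇒ use the trigonometric (Viète) form: r = 2√(−p/3) = 6.359595, φ = arccos(3q/(p·r)) = arccos(-0.965344) = 2.877553 rad.
y_k = r·cos(φ/3 − 2πk/3) for k = 0, 1, 2 gives y = 3.651603, 2.683376, -6.334979.
λ_k = y_k + 1.666667 gives λ = 5.3183, 4.3500, -4.6683 (check: the sum is 5.0000 = tr M).

Hence λ_max = 5.3183 and λ_min = -4.6683.


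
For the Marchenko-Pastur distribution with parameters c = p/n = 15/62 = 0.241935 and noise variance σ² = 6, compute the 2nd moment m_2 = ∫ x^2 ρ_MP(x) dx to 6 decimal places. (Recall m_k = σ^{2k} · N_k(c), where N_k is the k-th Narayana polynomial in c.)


E[X²] = σ⁴ (1 + c) (second MP moment). With σ² = 6 (so σ⁴ = 36) and c = 15/62 = 0.241935: E[X²] = 36 · (1 + 0.241935) = 36 · 1.241935.

So E[X^2] = 44.709677.


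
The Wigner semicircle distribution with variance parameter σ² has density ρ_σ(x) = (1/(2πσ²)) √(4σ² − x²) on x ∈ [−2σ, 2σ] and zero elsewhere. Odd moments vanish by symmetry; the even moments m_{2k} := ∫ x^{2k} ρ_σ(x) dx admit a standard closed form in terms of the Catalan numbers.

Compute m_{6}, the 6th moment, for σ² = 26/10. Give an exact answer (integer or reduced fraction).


By the scaled semicircle moment identity, m_{2k} = σ^{2k} · C_k with k = 3.
C_3 = (1/(k+1)) · C(2k, k) = (1/4) · C(6, 3) = (1/4) · 20 = 5.
σ^{2k} = (σ²)^k = (26/10)^3 = 2197/125.

Therefore m_{6} = σ^{6} · C_3 = (2197/125) · 5 = 2197/25.


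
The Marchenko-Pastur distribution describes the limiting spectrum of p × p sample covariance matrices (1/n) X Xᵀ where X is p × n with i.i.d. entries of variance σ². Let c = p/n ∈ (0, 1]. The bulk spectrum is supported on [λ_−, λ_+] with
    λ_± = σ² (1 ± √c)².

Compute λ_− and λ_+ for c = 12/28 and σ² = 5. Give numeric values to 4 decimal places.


c = 12/28 = 0.428571; √c = 0.654654.
λ_− = σ² (1 − √c)² = 5 · (1 − 0.654654)² = 5 · (0.345346)² = 0.596320.
λ_+ = σ² (1 + √c)² = 5 · (1 + 0.654654)² = 5 · (1.654654)² = 13.689394.

Rounded to 4 decimal places: λ_− ≈ 0.5963, λ_+ ≈ 13.6894.


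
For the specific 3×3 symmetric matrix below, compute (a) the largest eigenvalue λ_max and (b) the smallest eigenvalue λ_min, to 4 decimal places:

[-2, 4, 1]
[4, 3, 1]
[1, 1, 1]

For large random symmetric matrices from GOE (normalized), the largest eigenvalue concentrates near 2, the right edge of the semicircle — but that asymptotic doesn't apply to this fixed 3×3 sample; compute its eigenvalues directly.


Since M is real symmetric, all three eigenvalues are real; they are the roots of det(λI − M) = λ³ − (tr M) λ² + s λ − det M, where s is the sum of the principal 2×2 minors.
tr M = -2 + 3 + 1 = 2.
s = ((-2)·3 − 4²) + ((-2)·1 − 1²) + (3·1 − 1²) = -22 + (-3) + 2 = -23.
det M (expand along row 1) = (-2)·2 − 4·3 + 1·1 = -15.
Characteristic polynomial: λ³ − 2λ² − 23λ + 15 = 0.
Substitute λ = y + (tr M)/3 = y + 0.666667 to remove the quadratic term: y³ + p·y + q = 0 with p = s − (tr M)²/3 = -24.333333 and q = −2(tr M)³/27 + (tr M)·s/3 − det M = -0.925926.
Three real roots ⇒ use the trigonometric (Viète) form: r = 2√(−p/3) = 5.696002, φ = arccos(3q/(p·r)) = arccos(0.020041) = 1.550754 rad.
y_k = r·cos(φ/3 − 2πk/3) for k = 0, 1, 2 gives y = 4.951800, -0.038054, -4.913746.
λ_k = y_k + 0.666667 gives λ = 5.6185, 0.6286, -4.2471 (check: the sum is 2.0000 = tr M).

Hence λ_max = 5.6185 and λ_min = -4.2471.


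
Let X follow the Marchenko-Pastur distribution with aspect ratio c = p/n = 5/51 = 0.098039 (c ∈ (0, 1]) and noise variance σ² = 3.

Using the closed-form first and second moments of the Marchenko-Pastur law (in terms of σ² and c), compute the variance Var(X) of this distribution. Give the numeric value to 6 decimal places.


Recall the MP moments m_1 = E[X] = σ² and m_2 = E[X²] = σ⁴ (1 + c).
m_1 = E[X] = σ² = 3, so m_1² = 9.
m_2 = E[X²] = σ⁴ (1 + c) = 9 · (1 + 0.098039) = 9 · 1.098039 = 9.882353.
(Note m_2 − m_1² simplifies to c · σ⁴ = 0.098039 · 9.)

Var(X) = m_2 − m_1² = 9.882353 − 9 = 0.882353.


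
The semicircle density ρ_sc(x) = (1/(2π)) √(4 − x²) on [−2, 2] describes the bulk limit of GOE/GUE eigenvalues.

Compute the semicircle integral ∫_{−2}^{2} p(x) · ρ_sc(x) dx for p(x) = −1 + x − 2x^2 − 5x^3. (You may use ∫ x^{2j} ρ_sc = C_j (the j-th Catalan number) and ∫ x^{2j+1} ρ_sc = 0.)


Write p(x) = Σ a_i x^i, split into monomials and integrate each against ρ_sc separately.
Using ∫ x^{2j} ρ_sc = C_j = (1/(j+1)) C(2j, j) (Catalan numbers) and ∫ x^{2j+1} ρ_sc = 0 (odd monomials vanish by symmetry):
  i = 0 (even): a_0 · C_{0} = -1 · 1 = -1
  i = 1 (odd): ∫ x^1 ρ_sc = 0 (vanishes)
  i = 2 (even): a_2 · C_{1} = -2 · 1 = -2
  i = 3 (odd): ∫ x^3 ρ_sc = 0 (vanishes)

Summing the contributions: ∫_{−2}^{2} p(x) ρ_sc(x) dx = (-1) + (-2) = -3.


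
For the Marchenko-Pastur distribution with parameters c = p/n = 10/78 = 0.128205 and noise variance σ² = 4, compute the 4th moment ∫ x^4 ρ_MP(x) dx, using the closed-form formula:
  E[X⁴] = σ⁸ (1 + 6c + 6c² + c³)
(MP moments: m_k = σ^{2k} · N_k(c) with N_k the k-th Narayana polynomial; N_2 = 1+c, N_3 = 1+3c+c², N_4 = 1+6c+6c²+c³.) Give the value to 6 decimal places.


E[X⁴] = σ⁸ (1 + 6c + 6c² + c³) (fourth MP moment). With σ² = 4 (so σ⁸ = 256) and c = 10/78 = 0.128205: E[X⁴] = 256 · (1 + 6·0.128205 + 6·(0.128205)² + (0.128205)³) = 256 · 1.869957.

So E[X^4] = 478.709081.


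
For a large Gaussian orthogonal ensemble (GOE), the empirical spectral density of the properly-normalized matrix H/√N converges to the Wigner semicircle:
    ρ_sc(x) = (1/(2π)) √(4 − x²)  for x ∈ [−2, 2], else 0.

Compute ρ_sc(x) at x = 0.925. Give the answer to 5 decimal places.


ρ_sc(x) = (1/(2π)) √(4 − x²). With x = 0.925:
  4 − x² = 4 − (0.925)² = 4 − 0.855625 = 3.144375.
  √(4 − x²) = 1.773239.
  1/(2π) = 0.159155.
  ρ_sc(0.925) = 0.159155 · 1.773239 = 0.282220.

Rounded to 5 decimal places: ρ_sc(0.925) ≈ 0.28222.


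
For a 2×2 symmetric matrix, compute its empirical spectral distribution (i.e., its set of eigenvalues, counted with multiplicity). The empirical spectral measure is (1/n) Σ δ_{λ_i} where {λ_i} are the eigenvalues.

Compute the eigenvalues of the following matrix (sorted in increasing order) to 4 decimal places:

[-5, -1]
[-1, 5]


Since M is real symmetric, both eigenvalues are real; they are the roots of det(λI − M) = λ² − (tr M) λ + det M.
tr M = -5 + 5 = 0.
det M = (-5)·5 − (-1)² = -25 − 1 = -26.
Characteristic polynomial: λ² − 26 = 0.
Discriminant Δ = (tr M)² − 4·det M = 0 − (-104) = 104; √Δ = 10.198039.
λ = (tr M ± √Δ)/2 = (0 ± 10.198039)/2, giving (tr M − √Δ)/2 = -5.0990 and (tr M + √Δ)/2 = 5.0990.

Eigenvalues sorted in increasing order: [-5.0990, 5.0990].


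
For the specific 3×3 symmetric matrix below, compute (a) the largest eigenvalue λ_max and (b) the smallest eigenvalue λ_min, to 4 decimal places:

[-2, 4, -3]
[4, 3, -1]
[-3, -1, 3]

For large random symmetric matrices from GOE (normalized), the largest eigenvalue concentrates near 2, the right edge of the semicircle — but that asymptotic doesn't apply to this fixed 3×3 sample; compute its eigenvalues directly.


Since M is real symmetric, all three eigenvalues are real; they are the roots of det(λI − M) = λ³ − (tr M) λ² + s λ − det M, where s is the sum of the principal 2×2 minors.
tr M = -2 + 3 + 3 = 4.
s = ((-2)·3 − 4²) + ((-2)·3 − (-3)²) + (3·3 − (-1)²) = -22 + (-15) + 8 = -29.
det M (expand along row 1) = (-2)·8 − 4·9 + (-3)·5 = -67.
Characteristic polynomial: λ³ − 4λ² − 29λ + 67 = 0.
Substitute λ = y + (tr M)/3 = y + 1.333333 to remove the quadratic term: y³ + p·y + q = 0 with p = s − (tr M)²/3 = -34.333333 and q = −2(tr M)³/27 + (tr M)·s/3 − det M = 23.592593.
Three real roots ⇒ use the trigonometric (Viète) form: r = 2√(−p/3) = 6.765928, φ = arccos(3q/(p·r)) = arccos(-0.304687) = 1.880406 rad.
y_k = r·cos(φ/3 − 2πk/3) for k = 0, 1, 2 gives y = 5.479775, 0.697026, -6.176802.
λ_k = y_k + 1.333333 gives λ = 6.8131, 2.0304, -4.8435 (check: the sum is 4.0000 = tr M).

Hence λ_max = 6.8131 and λ_min = -4.8435.


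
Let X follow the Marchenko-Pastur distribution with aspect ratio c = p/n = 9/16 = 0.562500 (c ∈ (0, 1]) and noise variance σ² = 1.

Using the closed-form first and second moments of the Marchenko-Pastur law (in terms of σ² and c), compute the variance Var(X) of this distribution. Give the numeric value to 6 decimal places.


Recall the MP moments m_1 = E[X] = σ² and m_2 = E[X²] = σ⁴ (1 + c).
m_1 = E[X] = σ² = 1, so m_1² = 1.
m_2 = E[X²] = σ⁴ (1 + c) = 1 · (1 + 0.562500) = 1 · 1.562500 = 1.562500.
(Note m_2 − m_1² simplifies to c · σ⁴ = 0.562500 · 1.)

Var(X) = m_2 − m_1² = 1.562500 − 1 = 0.562500.


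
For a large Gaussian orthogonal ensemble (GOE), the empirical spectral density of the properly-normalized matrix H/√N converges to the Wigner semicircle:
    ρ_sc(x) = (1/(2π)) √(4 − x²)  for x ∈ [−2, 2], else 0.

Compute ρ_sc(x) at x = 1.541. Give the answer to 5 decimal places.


ρ_sc(x) = (1/(2π)) √(4 − x²). With x = 1.541:
  4 − x² = 4 − (1.541)² = 4 − 2.374681 = 1.625319.
  √(4 − x²) = 1.274880.
  1/(2π) = 0.159155.
  ρ_sc(1.541) = 0.159155 · 1.274880 = 0.202903.

Rounded to 5 decimal places: ρ_sc(1.541) ≈ 0.20290.


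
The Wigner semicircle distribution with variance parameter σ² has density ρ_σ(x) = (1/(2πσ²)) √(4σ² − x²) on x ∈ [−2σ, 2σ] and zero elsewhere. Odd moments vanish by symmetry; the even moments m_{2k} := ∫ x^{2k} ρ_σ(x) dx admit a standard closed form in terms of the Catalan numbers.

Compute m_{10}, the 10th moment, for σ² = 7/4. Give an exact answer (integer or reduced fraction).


By the scaled semicircle moment identity, m_{2k} = σ^{2k} · C_k with k = 5.
C_5 = (1/(k+1)) · C(2k, k) = (1/6) · C(10, 5) = (1/6) · 252 = 42.
σ^{2k} = (σ²)^k = (7/4)^5 = 16807/1024.

Therefore m_{10} = σ^{10} · C_5 = (16807/1024) · 42 = 352947/512.


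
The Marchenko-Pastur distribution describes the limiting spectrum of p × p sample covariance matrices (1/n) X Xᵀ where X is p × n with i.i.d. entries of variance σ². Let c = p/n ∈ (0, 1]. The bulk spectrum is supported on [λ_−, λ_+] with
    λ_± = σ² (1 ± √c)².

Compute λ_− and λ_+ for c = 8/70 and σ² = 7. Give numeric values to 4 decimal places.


c = 8/70 = 0.114286; √c = 0.338062.
λ_− = σ² (1 − √c)² = 7 · (1 − 0.338062)² = 7 · (0.661938)² = 3.067136.
λ_+ = σ² (1 + √c)² = 7 · (1 + 0.338062)² = 7 · (1.338062)² = 12.532864.

Rounded to 4 decimal places: λ_− ≈ 3.0671, λ_+ ≈ 12.5329.


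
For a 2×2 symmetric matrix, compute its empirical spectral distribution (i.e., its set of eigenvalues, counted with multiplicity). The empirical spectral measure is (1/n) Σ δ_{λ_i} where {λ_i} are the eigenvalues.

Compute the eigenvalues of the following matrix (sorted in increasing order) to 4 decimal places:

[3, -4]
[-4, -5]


Since M is real symmetric, both eigenvalues are real; they are the roots of det(λI − M) = λ² − (tr M) λ + det M.
tr M = 3 + (-5) = -2.
det M = 3·(-5) − (-4)² = -15 − 16 = -31.
Characteristic polynomial: λ² + 2λ − 31 = 0.
Discriminant Δ = (tr M)² − 4·det M = 4 − (-124) = 128; √Δ = 11.313708.
λ = (tr M ± √Δ)/2 = (-2 ± 11.313708)/2, giving (tr M − √Δ)/2 = -6.6569 and (tr M + √Δ)/2 = 4.6569.

Eigenvalues sorted in increasing order: [-6.6569, 4.6569].
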